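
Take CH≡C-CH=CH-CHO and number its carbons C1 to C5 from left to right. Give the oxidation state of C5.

C5 has one bond to C (0), a double bond to O (2×+1 = +2), one bond to H (-1).
Oxidation state = 0 + 2 − 1 = +1.

+1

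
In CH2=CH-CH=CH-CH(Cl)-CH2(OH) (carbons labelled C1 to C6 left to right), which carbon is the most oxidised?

C5

Assign +1 per bond to O/N/halogen, −1 per bond to H or an electropositive element, and 0 per bond to carbon. Tallying each carbon:
C1: 2C, 2H → 0 − 2 = -2
C2: 3C, 1H → 0 − 1 = -1
C3: 3C, 1H → 0 − 1 = -1
C4: 3C, 1H → 0 − 1 = -1
C5: 2C, 1H, 1Cl → 0 − 1 + 1 = 0
C6: 1C, 2H, 1O → 0 − 2 + 1 = -1
The most oxidised carbon is C5 at 0.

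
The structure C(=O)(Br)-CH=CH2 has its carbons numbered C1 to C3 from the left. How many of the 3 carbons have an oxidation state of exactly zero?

Count +1 for every bond to an atom more electronegative than carbon and −1 for every bond to one less electronegative; C–C bonds are 0. Tallying each carbon:
C1: 1C, 2O, 1Br → 0 + 2 + 1 = +3
C2: 3C, 1H → 0 − 1 = -1
C3: 2C, 2H → 0 − 2 = -2
0 carbons meet the condition.

0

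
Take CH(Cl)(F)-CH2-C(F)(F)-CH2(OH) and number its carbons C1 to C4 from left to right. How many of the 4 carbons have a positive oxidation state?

2

Assign +1 per bond to O/N/halogen, −1 per bond to H or an electropositive element, and 0 per bond to carbon. Tallying each carbon:
C1: 1C, 1H, 1F, 1Cl → 0 − 1 + 1 + 1 = +1
C2: 2C, 2H → 0 − 2 = -2
C3: 2C, 2F → 0 + 2 = +2
C4: 1C, 2H, 1O → 0 − 2 + 1 = -1
2 carbons (C1, C3) meet the condition.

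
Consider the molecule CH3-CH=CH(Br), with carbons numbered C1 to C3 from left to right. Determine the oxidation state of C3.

Each bond to a more electronegative atom (O, N, halogen) counts +1, each bond to a less electronegative atom (H, metal, B, Si) counts −1, and each C–C bond counts 0.
C3 has a double bond to C (2×0 = 0), one bond to Br (+1), one bond to H (-1).
Oxidation state = 0 + 1 − 1 = 0.

0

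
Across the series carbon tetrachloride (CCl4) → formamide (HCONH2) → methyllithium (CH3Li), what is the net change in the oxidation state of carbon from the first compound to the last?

Carbon oxidation states along the series — carbon tetrachloride: +4, formamide: +2, methyllithium: -4.
Net change = -4 − (+4) = -8.

-8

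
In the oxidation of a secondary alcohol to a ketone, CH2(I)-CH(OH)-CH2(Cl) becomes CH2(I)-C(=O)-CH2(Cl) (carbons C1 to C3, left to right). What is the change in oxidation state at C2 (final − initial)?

+2

Before: C2 has 2 bonds to C, 1 bond to H, 1 bond to O → oxidation state 0.
After: C2 has 2 bonds to C, 2 bonds to O → oxidation state +2.
Δ = +2 − (0) = +2, so this is an oxidation at C2.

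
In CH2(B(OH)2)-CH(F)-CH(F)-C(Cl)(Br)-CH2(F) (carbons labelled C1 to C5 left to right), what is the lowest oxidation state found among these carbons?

-3

Tallying each carbon's bonds:
C1: 1C, 2H, 1B → 0 − 2 − 1 = -3
C2: 2C, 1H, 1F → 0 − 1 + 1 = 0
C3: 2C, 1H, 1F → 0 − 1 + 1 = 0
C4: 2C, 1Cl, 1Br → 0 + 1 + 1 = +2
C5: 1C, 2H, 1F → 0 − 2 + 1 = -1
The lowest value is -3.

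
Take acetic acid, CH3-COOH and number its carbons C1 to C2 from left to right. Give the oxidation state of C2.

C2 has a double bond to O (2×+1 = +2), one bond to O (+1), one bond to C (0).
Oxidation state = +2 + 1 + 0 = +3.

+3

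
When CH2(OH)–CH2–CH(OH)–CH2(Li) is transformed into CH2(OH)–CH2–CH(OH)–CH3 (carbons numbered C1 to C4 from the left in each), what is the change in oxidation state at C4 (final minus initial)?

0

Before: C4 has 1 bond to C, 2 bonds to H, 1 bond to Li → oxidation state -3.
After: C4 has 1 bond to C, 3 bonds to H → oxidation state -3.
Δ = -3 − (-3) = 0, so no net redox change at C4.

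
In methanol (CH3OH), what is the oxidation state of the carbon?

Assign +1 per bond to O/N/halogen, −1 per bond to H or an electropositive element, and 0 per bond to carbon.
The carbon has one bond to H (-1), one bond to H (-1), one bond to H (-1), one bond to O (+1).
Oxidation state = -1 − 1 − 1 + 1 = -2.

-2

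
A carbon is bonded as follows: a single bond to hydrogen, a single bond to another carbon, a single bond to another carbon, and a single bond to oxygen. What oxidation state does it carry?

0

The carbon has one bond to C (0), one bond to C (0), one bond to H (-1), one bond to O (+1).
Oxidation state = 0 + 0 − 1 + 1 = 0.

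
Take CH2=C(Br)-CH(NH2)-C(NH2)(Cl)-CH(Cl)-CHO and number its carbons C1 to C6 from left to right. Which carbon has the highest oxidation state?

C4

Tallying each carbon's bonds:
C1: 2C, 2H → 0 − 2 = -2
C2: 3C, 1Br → 0 + 1 = +1
C3: 2C, 1H, 1N → 0 − 1 + 1 = 0
C4: 2C, 1N, 1Cl → 0 + 1 + 1 = +2
C5: 2C, 1H, 1Cl → 0 − 1 + 1 = 0
C6: 1C, 1H, 2O → 0 − 1 + 2 = +1
The most oxidised carbon is C4 at +2.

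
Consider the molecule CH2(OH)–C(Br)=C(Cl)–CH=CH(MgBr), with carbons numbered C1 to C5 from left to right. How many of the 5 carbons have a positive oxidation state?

Assign +1 per bond to O/N/halogen, −1 per bond to H or an electropositive element, and 0 per bond to carbon. Tallying each carbon:
C1: 1C, 2H, 1O → 0 − 2 + 1 = -1
C2: 3C, 1Br → 0 + 1 = +1
C3: 3C, 1Cl → 0 + 1 = +1
C4: 3C, 1H → 0 − 1 = -1
C5: 2C, 1H, 1Mg → 0 − 1 − 1 = -2
2 carbons (C2, C3) meet the condition.

2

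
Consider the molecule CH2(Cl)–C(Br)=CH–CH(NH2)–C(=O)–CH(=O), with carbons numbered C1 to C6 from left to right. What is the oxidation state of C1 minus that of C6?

-2

C1: 1C, 2H, 1Cl → 0 − 2 + 1 = -1
C6: 1C, 1H, 2O → 0 − 1 + 2 = +1
Difference: -1 − (+1) = -2.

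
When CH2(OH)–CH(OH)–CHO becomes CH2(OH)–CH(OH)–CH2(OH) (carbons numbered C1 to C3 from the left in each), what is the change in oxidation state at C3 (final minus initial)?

-2

Before: C3 has 1 bond to C, 1 bond to H, 2 bonds to O → oxidation state +1.
After: C3 has 1 bond to C, 2 bonds to H, 1 bond to O → oxidation state -1.
Δ = -1 − (+1) = -2, so this is a reduction at C3.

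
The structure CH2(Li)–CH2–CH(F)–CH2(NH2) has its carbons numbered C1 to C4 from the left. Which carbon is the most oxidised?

Tallying each carbon's bonds:
C1: 1C, 2H, 1Li → 0 − 2 − 1 = -3
C2: 2C, 2H → 0 − 2 = -2
C3: 2C, 1H, 1F → 0 − 1 + 1 = 0
C4: 1C, 2H, 1N → 0 − 2 + 1 = -1
The most oxidised carbon is C3 at 0.

C3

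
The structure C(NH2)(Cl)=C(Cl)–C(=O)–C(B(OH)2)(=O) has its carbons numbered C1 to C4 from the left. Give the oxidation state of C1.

+2

Bonds to more-electronegative neighbours contribute +1 each, bonds to H or metals contribute −1 each, and C–C bonds contribute 0.
C1 has a double bond to C (2×0 = 0), one bond to N (+1), one bond to Cl (+1).
Oxidation state = 0 + 1 + 1 = +2.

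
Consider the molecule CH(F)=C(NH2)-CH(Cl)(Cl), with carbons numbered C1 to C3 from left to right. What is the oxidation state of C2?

C2 has a double bond to C (2×0 = 0), one bond to C (0), one bond to N (+1).
Oxidation state = 0 + 0 + 1 = +1.

+1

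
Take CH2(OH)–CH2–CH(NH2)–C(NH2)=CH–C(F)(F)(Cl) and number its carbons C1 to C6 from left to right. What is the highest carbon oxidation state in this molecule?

Assign +1 per bond to O/N/halogen, −1 per bond to H or an electropositive element, and 0 per bond to carbon. Tallying each carbon:
C1: 1C, 2H, 1O → 0 − 2 + 1 = -1
C2: 2C, 2H → 0 − 2 = -2
C3: 2C, 1H, 1N → 0 − 1 + 1 = 0
C4: 3C, 1N → 0 + 1 = +1
C5: 3C, 1H → 0 − 1 = -1
C6: 1C, 2F, 1Cl → 0 + 2 + 1 = +3
The highest value is +3.

+3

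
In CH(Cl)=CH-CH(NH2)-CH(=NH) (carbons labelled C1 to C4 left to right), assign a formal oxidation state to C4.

Assign +1 per bond to O/N/halogen, −1 per bond to H or an electropositive element, and 0 per bond to carbon.
C4 has one bond to C (0), a double bond to N (2×+1 = +2), one bond to H (-1).
Oxidation state = 0 + 2 − 1 = +1.

+1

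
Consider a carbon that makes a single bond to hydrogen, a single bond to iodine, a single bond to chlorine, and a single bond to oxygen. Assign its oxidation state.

The carbon has one bond to O (+1), one bond to Cl (+1), one bond to I (+1), one bond to H (-1).
Oxidation state = +1 + 1 + 1 − 1 = +2.

+2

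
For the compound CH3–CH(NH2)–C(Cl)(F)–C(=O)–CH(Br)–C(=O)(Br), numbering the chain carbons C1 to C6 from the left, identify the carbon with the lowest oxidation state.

C1

Tallying each carbon's bonds:
C1: 1C, 3H → 0 − 3 = -3
C2: 2C, 1H, 1N → 0 − 1 + 1 = 0
C3: 2C, 1F, 1Cl → 0 + 1 + 1 = +2
C4: 2C, 2O → 0 + 2 = +2
C5: 2C, 1H, 1Br → 0 − 1 + 1 = 0
C6: 1C, 2O, 1Br → 0 + 2 + 1 = +3
The most reduced carbon is C1 at -3.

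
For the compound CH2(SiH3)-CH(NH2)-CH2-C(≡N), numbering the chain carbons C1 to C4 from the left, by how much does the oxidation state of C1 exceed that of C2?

-3

C1: 1C, 2H, 1Si → 0 − 2 − 1 = -3
C2: 2C, 1H, 1N → 0 − 1 + 1 = 0
Difference: -3 − (0) = -3.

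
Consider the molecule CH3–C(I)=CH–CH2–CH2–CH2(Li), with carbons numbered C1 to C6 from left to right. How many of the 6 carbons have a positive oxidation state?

1

Tallying each carbon's bonds:
C1: 1C, 3H → 0 − 3 = -3
C2: 3C, 1I → 0 + 1 = +1
C3: 3C, 1H → 0 − 1 = -1
C4: 2C, 2H → 0 − 2 = -2
C5: 2C, 2H → 0 − 2 = -2
C6: 1C, 2H, 1Li → 0 − 2 − 1 = -3
1 carbon (C2) meets the condition.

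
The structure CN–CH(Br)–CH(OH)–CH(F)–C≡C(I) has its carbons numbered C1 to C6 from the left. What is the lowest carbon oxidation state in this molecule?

0

Count +1 for every bond to an atom more electronegative than carbon and −1 for every bond to one less electronegative; C–C bonds are 0. Tallying each carbon:
C1: 1C, 3N → 0 + 3 = +3
C2: 2C, 1H, 1Br → 0 − 1 + 1 = 0
C3: 2C, 1H, 1O → 0 − 1 + 1 = 0
C4: 2C, 1H, 1F → 0 − 1 + 1 = 0
C5: 4C → 0 = 0
C6: 3C, 1I → 0 + 1 = +1
The lowest value is 0.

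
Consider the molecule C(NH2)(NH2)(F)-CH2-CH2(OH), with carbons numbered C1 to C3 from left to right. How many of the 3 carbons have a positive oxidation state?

Assign +1 per bond to O/N/halogen, −1 per bond to H or an electropositive element, and 0 per bond to carbon. Tallying each carbon:
C1: 1C, 2N, 1F → 0 + 2 + 1 = +3
C2: 2C, 2H → 0 − 2 = -2
C3: 1C, 2H, 1O → 0 − 2 + 1 = -1
1 carbon (C1) meets the condition.

1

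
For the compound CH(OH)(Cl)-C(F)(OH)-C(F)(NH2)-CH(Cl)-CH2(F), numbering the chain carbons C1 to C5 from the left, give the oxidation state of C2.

Count +1 for every bond to an atom more electronegative than carbon and −1 for every bond to one less electronegative; C–C bonds are 0.
C2 has one bond to C (0), one bond to C (0), one bond to F (+1), one bond to O (+1).
Oxidation state = 0 + 0 + 1 + 1 = +2.

+2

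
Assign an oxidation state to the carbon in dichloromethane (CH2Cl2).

The carbon has one bond to H (-1), one bond to H (-1), one bond to Cl (+1), one bond to Cl (+1).
Oxidation state = -1 − 1 + 1 + 1 = 0.

0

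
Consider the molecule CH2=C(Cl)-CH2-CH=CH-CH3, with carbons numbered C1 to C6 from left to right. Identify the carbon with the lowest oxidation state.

C6

Tallying each carbon's bonds:
C1: 2C, 2H → 0 − 2 = -2
C2: 3C, 1Cl → 0 + 1 = +1
C3: 2C, 2H → 0 − 2 = -2
C4: 3C, 1H → 0 − 1 = -1
C5: 3C, 1H → 0 − 1 = -1
C6: 1C, 3H → 0 − 3 = -3
The most reduced carbon is C6 at -3.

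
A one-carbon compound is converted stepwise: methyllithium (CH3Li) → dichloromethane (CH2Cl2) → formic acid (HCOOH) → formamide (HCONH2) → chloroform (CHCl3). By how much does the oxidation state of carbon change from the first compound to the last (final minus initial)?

Carbon oxidation states along the series — methyllithium: -4, dichloromethane: 0, formic acid: +2, formamide: +2, chloroform: +2.
Net change = +2 − (-4) = +6.

+6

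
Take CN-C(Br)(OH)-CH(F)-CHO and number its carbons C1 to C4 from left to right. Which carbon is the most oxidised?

Each bond to a more electronegative atom (O, N, halogen) counts +1, each bond to a less electronegative atom (H, metal, B, Si) counts −1, and each C–C bond counts 0. Tallying each carbon:
C1: 1C, 3N → 0 + 3 = +3
C2: 2C, 1O, 1Br → 0 + 1 + 1 = +2
C3: 2C, 1H, 1F → 0 − 1 + 1 = 0
C4: 1C, 1H, 2O → 0 − 1 + 2 = +1
The most oxidised carbon is C1 at +3.

C1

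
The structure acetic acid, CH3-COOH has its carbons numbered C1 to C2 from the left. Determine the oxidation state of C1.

Bonds to more-electronegative neighbours contribute +1 each, bonds to H or metals contribute −1 each, and C–C bonds contribute 0.
C1 has one bond to H (-1), one bond to H (-1), one bond to H (-1), one bond to C (0).
Oxidation state = -1 − 1 − 1 + 0 = -3.

-3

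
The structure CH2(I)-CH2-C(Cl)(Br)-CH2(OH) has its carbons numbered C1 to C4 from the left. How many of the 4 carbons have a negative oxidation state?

Tallying each carbon's bonds:
C1: 1C, 2H, 1I → 0 − 2 + 1 = -1
C2: 2C, 2H → 0 − 2 = -2
C3: 2C, 1Cl, 1Br → 0 + 1 + 1 = +2
C4: 1C, 2H, 1O → 0 − 2 + 1 = -1
3 carbons (C1, C2, C4) meet the condition.

3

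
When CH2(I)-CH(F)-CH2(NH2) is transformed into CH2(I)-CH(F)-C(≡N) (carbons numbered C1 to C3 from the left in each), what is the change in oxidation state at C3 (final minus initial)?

Before: C3 has 1 bond to C, 2 bonds to H, 1 bond to N → oxidation state -1.
After: C3 has 1 bond to C, 3 bonds to N → oxidation state +3.
Δ = +3 − (-1) = +4, so this is an oxidation at C3.

+4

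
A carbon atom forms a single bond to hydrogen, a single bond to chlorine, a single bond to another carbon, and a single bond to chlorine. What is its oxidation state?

+1

Each bond to a more electronegative atom (O, N, halogen) counts +1, each bond to a less electronegative atom (H, metal, B, Si) counts −1, and each C–C bond counts 0.
The carbon has one bond to C (0), one bond to H (-1), one bond to Cl (+1), one bond to Cl (+1).
Oxidation state = 0 − 1 + 1 + 1 = +1.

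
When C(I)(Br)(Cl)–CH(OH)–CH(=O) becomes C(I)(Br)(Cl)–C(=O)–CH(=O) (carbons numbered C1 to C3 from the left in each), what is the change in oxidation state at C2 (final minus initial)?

+2

Before: C2 has 2 bonds to C, 1 bond to H, 1 bond to O → oxidation state 0.
After: C2 has 2 bonds to C, 2 bonds to O → oxidation state +2.
Δ = +2 − (0) = +2, so this is an oxidation at C2.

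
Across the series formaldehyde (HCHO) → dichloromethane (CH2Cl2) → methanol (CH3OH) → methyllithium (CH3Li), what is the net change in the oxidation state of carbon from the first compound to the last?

-4

Carbon oxidation states along the series — formaldehyde: 0, dichloromethane: 0, methanol: -2, methyllithium: -4.
Net change = -4 − (0) = -4.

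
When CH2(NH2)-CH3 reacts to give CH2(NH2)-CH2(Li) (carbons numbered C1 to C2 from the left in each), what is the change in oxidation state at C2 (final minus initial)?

Before: C2 has 1 bond to C, 3 bonds to H → oxidation state -3.
After: C2 has 1 bond to C, 2 bonds to H, 1 bond to Li → oxidation state -3.
Δ = -3 − (-3) = 0, so no net redox change at C2.

0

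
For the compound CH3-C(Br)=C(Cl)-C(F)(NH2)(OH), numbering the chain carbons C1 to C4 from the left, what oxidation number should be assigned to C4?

Bonds to more-electronegative neighbours contribute +1 each, bonds to H or metals contribute −1 each, and C–C bonds contribute 0.
C4 has one bond to C (0), one bond to F (+1), one bond to N (+1), one bond to O (+1).
Oxidation state = 0 + 1 + 1 + 1 = +3.

+3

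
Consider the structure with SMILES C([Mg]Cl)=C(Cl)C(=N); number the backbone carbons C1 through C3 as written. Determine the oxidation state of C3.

+1

C3 has one bond to C (0), a double bond to N (2×+1 = +2), one bond to H (-1).
Oxidation state = 0 + 2 − 1 = +1.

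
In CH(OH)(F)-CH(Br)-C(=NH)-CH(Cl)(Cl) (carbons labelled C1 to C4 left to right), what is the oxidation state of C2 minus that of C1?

C2: 2C, 1H, 1Br → 0 − 1 + 1 = 0
C1: 1C, 1H, 1O, 1F → 0 − 1 + 1 + 1 = +1
Difference: 0 − (+1) = -1.

-1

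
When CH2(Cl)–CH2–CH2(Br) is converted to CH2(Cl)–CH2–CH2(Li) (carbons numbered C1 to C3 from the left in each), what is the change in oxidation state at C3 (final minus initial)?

-2

Before: C3 has 1 bond to C, 2 bonds to H, 1 bond to Br → oxidation state -1.
After: C3 has 1 bond to C, 2 bonds to H, 1 bond to Li → oxidation state -3.
Δ = -3 − (-1) = -2, so this is a reduction at C3.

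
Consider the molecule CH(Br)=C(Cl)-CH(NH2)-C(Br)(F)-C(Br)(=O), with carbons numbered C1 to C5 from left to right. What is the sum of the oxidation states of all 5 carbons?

Assign +1 per bond to O/N/halogen, −1 per bond to H or an electropositive element, and 0 per bond to carbon. Tallying each carbon:
C1: 2C, 1H, 1Br → 0 − 1 + 1 = 0
C2: 3C, 1Cl → 0 + 1 = +1
C3: 2C, 1H, 1N → 0 − 1 + 1 = 0
C4: 2C, 1F, 1Br → 0 + 1 + 1 = +2
C5: 1C, 2O, 1Br → 0 + 2 + 1 = +3
Sum = 0 + 1 + 0 + 2 + 3 = +6.

+6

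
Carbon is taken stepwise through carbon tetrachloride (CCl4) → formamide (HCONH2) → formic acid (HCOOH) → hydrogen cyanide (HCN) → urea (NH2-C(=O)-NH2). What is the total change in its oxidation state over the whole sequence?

0

Carbon oxidation states along the series — carbon tetrachloride: +4, formamide: +2, formic acid: +2, hydrogen cyanide: +2, urea: +4.
Net change = +4 − (+4) = 0.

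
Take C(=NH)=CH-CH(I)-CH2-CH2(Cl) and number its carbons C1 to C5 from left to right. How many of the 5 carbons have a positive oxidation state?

1

Tallying each carbon's bonds:
C1: 2C, 2N → 0 + 2 = +2
C2: 3C, 1H → 0 − 1 = -1
C3: 2C, 1H, 1I → 0 − 1 + 1 = 0
C4: 2C, 2H → 0 − 2 = -2
C5: 1C, 2H, 1Cl → 0 − 2 + 1 = -1
1 carbon (C1) meets the condition.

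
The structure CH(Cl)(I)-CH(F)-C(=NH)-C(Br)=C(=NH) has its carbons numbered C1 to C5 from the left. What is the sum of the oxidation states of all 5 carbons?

Tallying each carbon's bonds:
C1: 1C, 1H, 1Cl, 1I → 0 − 1 + 1 + 1 = +1
C2: 2C, 1H, 1F → 0 − 1 + 1 = 0
C3: 2C, 2N → 0 + 2 = +2
C4: 3C, 1Br → 0 + 1 = +1
C5: 2C, 2N → 0 + 2 = +2
Sum = +1 + 0 + 2 + 1 + 2 = +6.

+6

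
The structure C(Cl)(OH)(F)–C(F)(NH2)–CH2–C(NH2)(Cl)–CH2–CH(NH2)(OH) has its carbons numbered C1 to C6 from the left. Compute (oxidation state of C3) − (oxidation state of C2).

C3: 2C, 2H → 0 − 2 = -2
C2: 2C, 1N, 1F → 0 + 1 + 1 = +2
Difference: -2 − (+2) = -4.

-4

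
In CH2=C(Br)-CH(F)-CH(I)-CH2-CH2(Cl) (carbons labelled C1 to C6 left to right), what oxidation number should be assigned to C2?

Assign +1 per bond to O/N/halogen, −1 per bond to H or an electropositive element, and 0 per bond to carbon.
C2 has a double bond to C (2×0 = 0), one bond to C (0), one bond to Br (+1).
Oxidation state = 0 + 0 + 1 = +1.

+1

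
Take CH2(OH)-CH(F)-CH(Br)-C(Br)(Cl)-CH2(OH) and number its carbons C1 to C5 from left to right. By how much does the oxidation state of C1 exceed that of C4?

C1: 1C, 2H, 1O → 0 − 2 + 1 = -1
C4: 2C, 1Cl, 1Br → 0 + 1 + 1 = +2
Difference: -1 − (+2) = -3.

-3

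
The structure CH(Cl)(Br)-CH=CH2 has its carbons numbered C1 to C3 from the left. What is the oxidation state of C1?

Bonds to more-electronegative neighbours contribute +1 each, bonds to H or metals contribute −1 each, and C–C bonds contribute 0.
C1 has one bond to C (0), one bond to Cl (+1), one bond to Br (+1), one bond to H (-1).
Oxidation state = 0 + 1 + 1 − 1 = +1.

+1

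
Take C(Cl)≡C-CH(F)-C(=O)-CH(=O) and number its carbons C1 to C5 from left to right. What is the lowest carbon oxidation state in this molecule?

0

Bonds to more-electronegative neighbours contribute +1 each, bonds to H or metals contribute −1 each, and C–C bonds contribute 0. Tallying each carbon:
C1: 3C, 1Cl → 0 + 1 = +1
C2: 4C → 0 = 0
C3: 2C, 1H, 1F → 0 − 1 + 1 = 0
C4: 2C, 2O → 0 + 2 = +2
C5: 1C, 1H, 2O → 0 − 1 + 2 = +1
The lowest value is 0.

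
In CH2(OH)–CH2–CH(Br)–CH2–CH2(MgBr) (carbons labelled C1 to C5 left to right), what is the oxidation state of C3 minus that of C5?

+3

C3: 2C, 1H, 1Br → 0 − 1 + 1 = 0
C5: 1C, 2H, 1Mg → 0 − 2 − 1 = -3
Difference: 0 − (-3) = +3.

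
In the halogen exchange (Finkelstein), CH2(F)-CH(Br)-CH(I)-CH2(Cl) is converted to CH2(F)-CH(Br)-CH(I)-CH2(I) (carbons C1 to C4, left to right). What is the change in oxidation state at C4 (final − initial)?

0

Before: C4 has 1 bond to C, 2 bonds to H, 1 bond to Cl → oxidation state -1.
After: C4 has 1 bond to C, 2 bonds to H, 1 bond to I → oxidation state -1.
Δ = -1 − (-1) = 0, so no net redox change at C4.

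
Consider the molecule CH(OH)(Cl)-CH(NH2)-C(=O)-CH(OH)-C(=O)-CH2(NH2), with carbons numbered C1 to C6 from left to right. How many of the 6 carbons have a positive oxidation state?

3

Bonds to more-electronegative neighbours contribute +1 each, bonds to H or metals contribute −1 each, and C–C bonds contribute 0. Tallying each carbon:
C1: 1C, 1H, 1O, 1Cl → 0 − 1 + 1 + 1 = +1
C2: 2C, 1H, 1N → 0 − 1 + 1 = 0
C3: 2C, 2O → 0 + 2 = +2
C4: 2C, 1H, 1O → 0 − 1 + 1 = 0
C5: 2C, 2O → 0 + 2 = +2
C6: 1C, 2H, 1N → 0 − 2 + 1 = -1
3 carbons (C1, C3, C5) meet the condition.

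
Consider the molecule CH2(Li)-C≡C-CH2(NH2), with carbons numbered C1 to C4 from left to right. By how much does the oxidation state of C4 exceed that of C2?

C4: 1C, 2H, 1N → 0 − 2 + 1 = -1
C2: 4C → 0 = 0
Difference: -1 − (0) = -1.

-1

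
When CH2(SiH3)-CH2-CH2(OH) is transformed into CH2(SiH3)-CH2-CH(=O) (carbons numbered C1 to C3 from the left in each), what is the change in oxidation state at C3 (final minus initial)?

+2

Before: C3 has 1 bond to C, 2 bonds to H, 1 bond to O → oxidation state -1.
After: C3 has 1 bond to C, 1 bond to H, 2 bonds to O → oxidation state +1.
Δ = +1 − (-1) = +2, so this is an oxidation at C3.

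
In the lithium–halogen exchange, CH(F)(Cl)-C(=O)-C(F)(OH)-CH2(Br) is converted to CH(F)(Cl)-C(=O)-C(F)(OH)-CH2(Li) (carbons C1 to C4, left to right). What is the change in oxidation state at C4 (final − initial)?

Before: C4 has 1 bond to C, 2 bonds to H, 1 bond to Br → oxidation state -1.
After: C4 has 1 bond to C, 2 bonds to H, 1 bond to Li → oxidation state -3.
Δ = -3 − (-1) = -2, so this is a reduction at C4.

-2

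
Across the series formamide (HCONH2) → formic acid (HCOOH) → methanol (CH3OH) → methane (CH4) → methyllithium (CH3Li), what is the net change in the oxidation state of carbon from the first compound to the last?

-6

Carbon oxidation states along the series — formamide: +2, formic acid: +2, methanol: -2, methane: -4, methyllithium: -4.
Net change = -4 − (+2) = -6.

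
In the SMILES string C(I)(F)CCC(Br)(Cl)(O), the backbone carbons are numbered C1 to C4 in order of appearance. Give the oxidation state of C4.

+3

C4 has one bond to C (0), one bond to Br (+1), one bond to Cl (+1), one bond to O (+1).
Oxidation state = 0 + 1 + 1 + 1 = +3.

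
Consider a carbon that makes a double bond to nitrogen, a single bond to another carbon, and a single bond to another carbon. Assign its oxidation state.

Bonds to more-electronegative neighbours contribute +1 each, bonds to H or metals contribute −1 each, and C–C bonds contribute 0.
The carbon has one bond to C (0), one bond to C (0), a double bond to N (2×+1 = +2).
Oxidation state = 0 + 0 + 2 = +2.

+2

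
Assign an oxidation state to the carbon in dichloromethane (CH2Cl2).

0

Assign +1 per bond to O/N/halogen, −1 per bond to H or an electropositive element, and 0 per bond to carbon.
The carbon has one bond to H (-1), one bond to H (-1), one bond to Cl (+1), one bond to Cl (+1).
Oxidation state = -1 − 1 + 1 + 1 = 0.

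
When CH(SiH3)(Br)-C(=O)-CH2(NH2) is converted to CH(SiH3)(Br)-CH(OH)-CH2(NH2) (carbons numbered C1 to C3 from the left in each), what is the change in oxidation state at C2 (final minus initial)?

Before: C2 has 2 bonds to C, 2 bonds to O → oxidation state +2.
After: C2 has 2 bonds to C, 1 bond to H, 1 bond to O → oxidation state 0.
Δ = 0 − (+2) = -2, so this is a reduction at C2.

-2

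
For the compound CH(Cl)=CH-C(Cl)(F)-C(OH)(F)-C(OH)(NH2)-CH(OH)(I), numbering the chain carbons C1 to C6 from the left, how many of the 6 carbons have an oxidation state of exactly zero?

Count +1 for every bond to an atom more electronegative than carbon and −1 for every bond to one less electronegative; C–C bonds are 0. Tallying each carbon:
C1: 2C, 1H, 1Cl → 0 − 1 + 1 = 0
C2: 3C, 1H → 0 − 1 = -1
C3: 2C, 1F, 1Cl → 0 + 1 + 1 = +2
C4: 2C, 1O, 1F → 0 + 1 + 1 = +2
C5: 2C, 1O, 1N → 0 + 1 + 1 = +2
C6: 1C, 1H, 1O, 1I → 0 − 1 + 1 + 1 = +1
1 carbon (C1) meets the condition.

1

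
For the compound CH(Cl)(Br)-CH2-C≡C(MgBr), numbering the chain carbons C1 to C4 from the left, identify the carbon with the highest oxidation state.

C1

Tallying each carbon's bonds:
C1: 1C, 1H, 1Cl, 1Br → 0 − 1 + 1 + 1 = +1
C2: 2C, 2H → 0 − 2 = -2
C3: 4C → 0 = 0
C4: 3C, 1Mg → 0 − 1 = -1
The most oxidised carbon is C1 at +1.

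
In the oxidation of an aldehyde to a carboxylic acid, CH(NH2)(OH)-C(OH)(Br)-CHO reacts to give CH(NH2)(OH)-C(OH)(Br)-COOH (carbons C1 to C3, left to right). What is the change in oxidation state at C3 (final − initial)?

Before: C3 has 1 bond to C, 1 bond to H, 2 bonds to O → oxidation state +1.
After: C3 has 1 bond to C, 3 bonds to O → oxidation state +3.
Δ = +3 − (+1) = +2, so this is an oxidation at C3.

+2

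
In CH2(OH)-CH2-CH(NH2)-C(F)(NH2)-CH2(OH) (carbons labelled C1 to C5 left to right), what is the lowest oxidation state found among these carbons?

Bonds to more-electronegative neighbours contribute +1 each, bonds to H or metals contribute −1 each, and C–C bonds contribute 0. Tallying each carbon:
C1: 1C, 2H, 1O → 0 − 2 + 1 = -1
C2: 2C, 2H → 0 − 2 = -2
C3: 2C, 1H, 1N → 0 − 1 + 1 = 0
C4: 2C, 1N, 1F → 0 + 1 + 1 = +2
C5: 1C, 2H, 1O → 0 − 2 + 1 = -1
The lowest value is -2.

-2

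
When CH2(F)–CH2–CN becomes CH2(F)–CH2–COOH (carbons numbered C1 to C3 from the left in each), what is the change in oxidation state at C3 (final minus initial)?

0

Before: C3 has 1 bond to C, 3 bonds to N → oxidation state +3.
After: C3 has 1 bond to C, 3 bonds to O → oxidation state +3.
Δ = +3 − (+3) = 0, so no net redox change at C3.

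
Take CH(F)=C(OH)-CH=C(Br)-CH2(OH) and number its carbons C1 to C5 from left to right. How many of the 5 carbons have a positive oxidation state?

2

Bonds to more-electronegative neighbours contribute +1 each, bonds to H or metals contribute −1 each, and C–C bonds contribute 0. Tallying each carbon:
C1: 2C, 1H, 1F → 0 − 1 + 1 = 0
C2: 3C, 1O → 0 + 1 = +1
C3: 3C, 1H → 0 − 1 = -1
C4: 3C, 1Br → 0 + 1 = +1
C5: 1C, 2H, 1O → 0 − 2 + 1 = -1
2 carbons (C2, C4) meet the condition.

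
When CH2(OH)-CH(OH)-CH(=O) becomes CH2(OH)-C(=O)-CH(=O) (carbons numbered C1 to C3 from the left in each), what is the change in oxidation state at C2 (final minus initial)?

Before: C2 has 2 bonds to C, 1 bond to H, 1 bond to O → oxidation state 0.
After: C2 has 2 bonds to C, 2 bonds to O → oxidation state +2.
Δ = +2 − (0) = +2, so this is an oxidation at C2.

+2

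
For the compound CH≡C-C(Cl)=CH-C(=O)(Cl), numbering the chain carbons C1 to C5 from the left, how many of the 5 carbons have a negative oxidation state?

Tallying each carbon's bonds:
C1: 3C, 1H → 0 − 1 = -1
C2: 4C → 0 = 0
C3: 3C, 1Cl → 0 + 1 = +1
C4: 3C, 1H → 0 − 1 = -1
C5: 1C, 2O, 1Cl → 0 + 2 + 1 = +3
2 carbons (C1, C4) meet the condition.

2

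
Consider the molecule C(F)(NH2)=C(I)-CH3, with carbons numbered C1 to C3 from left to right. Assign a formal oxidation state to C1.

+2

Assign +1 per bond to O/N/halogen, −1 per bond to H or an electropositive element, and 0 per bond to carbon.
C1 has a double bond to C (2×0 = 0), one bond to F (+1), one bond to N (+1).
Oxidation state = 0 + 1 + 1 = +2.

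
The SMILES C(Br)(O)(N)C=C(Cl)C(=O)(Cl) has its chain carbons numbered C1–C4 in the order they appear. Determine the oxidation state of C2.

-1

Count +1 for every bond to an atom more electronegative than carbon and −1 for every bond to one less electronegative; C–C bonds are 0.
C2 has one bond to C (0), a double bond to C (2×0 = 0), one bond to H (-1).
Oxidation state = 0 + 0 − 1 = -1.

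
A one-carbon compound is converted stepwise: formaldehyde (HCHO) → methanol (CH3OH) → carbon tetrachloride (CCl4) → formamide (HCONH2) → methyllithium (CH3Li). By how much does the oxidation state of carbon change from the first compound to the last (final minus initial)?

Carbon oxidation states along the series — formaldehyde: 0, methanol: -2, carbon tetrachloride: +4, formamide: +2, methyllithium: -4.
Net change = -4 − (0) = -4.

-4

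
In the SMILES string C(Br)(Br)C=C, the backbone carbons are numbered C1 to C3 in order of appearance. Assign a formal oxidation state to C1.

+1

C1 has one bond to C (0), one bond to H (-1), one bond to Br (+1), one bond to Br (+1).
Oxidation state = 0 − 1 + 1 + 1 = +1.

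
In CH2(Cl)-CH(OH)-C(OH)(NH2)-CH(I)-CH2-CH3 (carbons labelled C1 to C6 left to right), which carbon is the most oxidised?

C3

Assign +1 per bond to O/N/halogen, −1 per bond to H or an electropositive element, and 0 per bond to carbon. Tallying each carbon:
C1: 1C, 2H, 1Cl → 0 − 2 + 1 = -1
C2: 2C, 1H, 1O → 0 − 1 + 1 = 0
C3: 2C, 1O, 1N → 0 + 1 + 1 = +2
C4: 2C, 1H, 1I → 0 − 1 + 1 = 0
C5: 2C, 2H → 0 − 2 = -2
C6: 1C, 3H → 0 − 3 = -3
The most oxidised carbon is C3 at +2.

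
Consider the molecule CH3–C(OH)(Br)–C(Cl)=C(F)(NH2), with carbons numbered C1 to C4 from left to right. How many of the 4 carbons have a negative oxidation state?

1

Tallying each carbon's bonds:
C1: 1C, 3H → 0 − 3 = -3
C2: 2C, 1O, 1Br → 0 + 1 + 1 = +2
C3: 3C, 1Cl → 0 + 1 = +1
C4: 2C, 1N, 1F → 0 + 1 + 1 = +2
1 carbon (C1) meets the condition.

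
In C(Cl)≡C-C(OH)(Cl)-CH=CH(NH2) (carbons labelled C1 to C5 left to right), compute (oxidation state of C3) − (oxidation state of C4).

+3

C3: 2C, 1O, 1Cl → 0 + 1 + 1 = +2
C4: 3C, 1H → 0 − 1 = -1
Difference: +2 − (-1) = +3.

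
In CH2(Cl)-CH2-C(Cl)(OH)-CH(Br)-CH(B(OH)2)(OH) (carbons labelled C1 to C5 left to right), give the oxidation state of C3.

Bonds to more-electronegative neighbours contribute +1 each, bonds to H or metals contribute −1 each, and C–C bonds contribute 0.
C3 has one bond to C (0), one bond to C (0), one bond to Cl (+1), one bond to O (+1).
Oxidation state = 0 + 0 + 1 + 1 = +2.

+2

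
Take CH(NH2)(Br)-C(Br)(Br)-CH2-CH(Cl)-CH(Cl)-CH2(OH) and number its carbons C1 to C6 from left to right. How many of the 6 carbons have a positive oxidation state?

2

Tallying each carbon's bonds:
C1: 1C, 1H, 1N, 1Br → 0 − 1 + 1 + 1 = +1
C2: 2C, 2Br → 0 + 2 = +2
C3: 2C, 2H → 0 − 2 = -2
C4: 2C, 1H, 1Cl → 0 − 1 + 1 = 0
C5: 2C, 1H, 1Cl → 0 − 1 + 1 = 0
C6: 1C, 2H, 1O → 0 − 2 + 1 = -1
2 carbons (C1, C2) meet the condition.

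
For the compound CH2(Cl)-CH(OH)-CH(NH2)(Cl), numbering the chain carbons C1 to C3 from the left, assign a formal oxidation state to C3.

+1

C3 has one bond to C (0), one bond to N (+1), one bond to Cl (+1), one bond to H (-1).
Oxidation state = 0 + 1 + 1 − 1 = +1.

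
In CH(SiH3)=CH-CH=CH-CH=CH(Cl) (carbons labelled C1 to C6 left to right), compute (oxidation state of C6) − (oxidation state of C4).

C6: 2C, 1H, 1Cl → 0 − 1 + 1 = 0
C4: 3C, 1H → 0 − 1 = -1
Difference: 0 − (-1) = +1.

+1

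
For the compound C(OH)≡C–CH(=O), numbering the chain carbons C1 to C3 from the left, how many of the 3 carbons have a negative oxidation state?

Bonds to more-electronegative neighbours contribute +1 each, bonds to H or metals contribute −1 each, and C–C bonds contribute 0. Tallying each carbon:
C1: 3C, 1O → 0 + 1 = +1
C2: 4C → 0 = 0
C3: 1C, 1H, 2O → 0 − 1 + 2 = +1
0 carbons meet the condition.

0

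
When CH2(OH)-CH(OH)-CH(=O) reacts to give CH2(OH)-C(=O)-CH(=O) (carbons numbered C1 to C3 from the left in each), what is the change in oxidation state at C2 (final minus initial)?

Before: C2 has 2 bonds to C, 1 bond to H, 1 bond to O → oxidation state 0.
After: C2 has 2 bonds to C, 2 bonds to O → oxidation state +2.
Δ = +2 − (0) = +2, so this is an oxidation at C2.

+2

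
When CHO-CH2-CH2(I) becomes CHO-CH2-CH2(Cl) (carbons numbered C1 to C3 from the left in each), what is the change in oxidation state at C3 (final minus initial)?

Before: C3 has 1 bond to C, 2 bonds to H, 1 bond to I → oxidation state -1.
After: C3 has 1 bond to C, 2 bonds to H, 1 bond to Cl → oxidation state -1.
Δ = -1 − (-1) = 0, so no net redox change at C3.

0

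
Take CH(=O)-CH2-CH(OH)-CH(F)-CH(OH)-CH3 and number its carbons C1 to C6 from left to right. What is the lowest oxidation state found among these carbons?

Tallying each carbon's bonds:
C1: 1C, 1H, 2O → 0 − 1 + 2 = +1
C2: 2C, 2H → 0 − 2 = -2
C3: 2C, 1H, 1O → 0 − 1 + 1 = 0
C4: 2C, 1H, 1F → 0 − 1 + 1 = 0
C5: 2C, 1H, 1O → 0 − 1 + 1 = 0
C6: 1C, 3H → 0 − 3 = -3
The lowest value is -3.

-3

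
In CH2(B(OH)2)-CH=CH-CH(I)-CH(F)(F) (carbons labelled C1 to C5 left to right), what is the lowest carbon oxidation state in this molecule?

-3

Count +1 for every bond to an atom more electronegative than carbon and −1 for every bond to one less electronegative; C–C bonds are 0. Tallying each carbon:
C1: 1C, 2H, 1B → 0 − 2 − 1 = -3
C2: 3C, 1H → 0 − 1 = -1
C3: 3C, 1H → 0 − 1 = -1
C4: 2C, 1H, 1I → 0 − 1 + 1 = 0
C5: 1C, 1H, 2F → 0 − 1 + 2 = +1
The lowest value is -3.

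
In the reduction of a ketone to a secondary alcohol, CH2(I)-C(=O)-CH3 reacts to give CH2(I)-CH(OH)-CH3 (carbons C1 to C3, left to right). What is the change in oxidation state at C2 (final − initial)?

Before: C2 has 2 bonds to C, 2 bonds to O → oxidation state +2.
After: C2 has 2 bonds to C, 1 bond to H, 1 bond to O → oxidation state 0.
Δ = 0 − (+2) = -2, so this is a reduction at C2.

-2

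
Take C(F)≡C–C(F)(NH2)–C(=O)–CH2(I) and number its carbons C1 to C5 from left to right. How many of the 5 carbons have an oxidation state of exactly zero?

Bonds to more-electronegative neighbours contribute +1 each, bonds to H or metals contribute −1 each, and C–C bonds contribute 0. Tallying each carbon:
C1: 3C, 1F → 0 + 1 = +1
C2: 4C → 0 = 0
C3: 2C, 1N, 1F → 0 + 1 + 1 = +2
C4: 2C, 2O → 0 + 2 = +2
C5: 1C, 2H, 1I → 0 − 2 + 1 = -1
1 carbon (C2) meets the condition.

1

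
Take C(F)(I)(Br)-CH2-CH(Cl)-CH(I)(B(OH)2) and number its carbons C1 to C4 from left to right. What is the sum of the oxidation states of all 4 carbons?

Each bond to a more electronegative atom (O, N, halogen) counts +1, each bond to a less electronegative atom (H, metal, B, Si) counts −1, and each C–C bond counts 0. Tallying each carbon:
C1: 1C, 1F, 1Br, 1I → 0 + 1 + 1 + 1 = +3
C2: 2C, 2H → 0 − 2 = -2
C3: 2C, 1H, 1Cl → 0 − 1 + 1 = 0
C4: 1C, 1H, 1I, 1B → 0 − 1 + 1 − 1 = -1
Sum = +3 − 2 + 0 − 1 = 0.

0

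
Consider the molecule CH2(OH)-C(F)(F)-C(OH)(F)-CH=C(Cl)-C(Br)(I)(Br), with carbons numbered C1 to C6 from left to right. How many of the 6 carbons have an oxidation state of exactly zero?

Bonds to more-electronegative neighbours contribute +1 each, bonds to H or metals contribute −1 each, and C–C bonds contribute 0. Tallying each carbon:
C1: 1C, 2H, 1O → 0 − 2 + 1 = -1
C2: 2C, 2F → 0 + 2 = +2
C3: 2C, 1O, 1F → 0 + 1 + 1 = +2
C4: 3C, 1H → 0 − 1 = -1
C5: 3C, 1Cl → 0 + 1 = +1
C6: 1C, 2Br, 1I → 0 + 2 + 1 = +3
0 carbons meet the condition.

0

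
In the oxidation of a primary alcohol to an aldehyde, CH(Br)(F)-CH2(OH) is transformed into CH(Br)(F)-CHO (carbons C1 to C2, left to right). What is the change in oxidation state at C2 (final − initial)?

+2

Before: C2 has 1 bond to C, 2 bonds to H, 1 bond to O → oxidation state -1.
After: C2 has 1 bond to C, 1 bond to H, 2 bonds to O → oxidation state +1.
Δ = +1 − (-1) = +2, so this is an oxidation at C2.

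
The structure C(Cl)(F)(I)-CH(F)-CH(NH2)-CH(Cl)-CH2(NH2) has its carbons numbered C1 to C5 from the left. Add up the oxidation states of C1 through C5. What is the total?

Bonds to more-electronegative neighbours contribute +1 each, bonds to H or metals contribute −1 each, and C–C bonds contribute 0. Tallying each carbon:
C1: 1C, 1F, 1Cl, 1I → 0 + 1 + 1 + 1 = +3
C2: 2C, 1H, 1F → 0 − 1 + 1 = 0
C3: 2C, 1H, 1N → 0 − 1 + 1 = 0
C4: 2C, 1H, 1Cl → 0 − 1 + 1 = 0
C5: 1C, 2H, 1N → 0 − 2 + 1 = -1
Sum = +3 + 0 + 0 + 0 − 1 = +2.

+2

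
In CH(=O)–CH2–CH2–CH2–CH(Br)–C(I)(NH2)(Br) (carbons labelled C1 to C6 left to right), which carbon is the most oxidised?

C6

Tallying each carbon's bonds:
C1: 1C, 1H, 2O → 0 − 1 + 2 = +1
C2: 2C, 2H → 0 − 2 = -2
C3: 2C, 2H → 0 − 2 = -2
C4: 2C, 2H → 0 − 2 = -2
C5: 2C, 1H, 1Br → 0 − 1 + 1 = 0
C6: 1C, 1N, 1Br, 1I → 0 + 1 + 1 + 1 = +3
The most oxidised carbon is C6 at +3.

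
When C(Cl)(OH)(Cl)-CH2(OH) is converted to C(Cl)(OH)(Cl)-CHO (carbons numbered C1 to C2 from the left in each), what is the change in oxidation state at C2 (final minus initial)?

Before: C2 has 1 bond to C, 2 bonds to H, 1 bond to O → oxidation state -1.
After: C2 has 1 bond to C, 1 bond to H, 2 bonds to O → oxidation state +1.
Δ = +1 − (-1) = +2, so this is an oxidation at C2.

+2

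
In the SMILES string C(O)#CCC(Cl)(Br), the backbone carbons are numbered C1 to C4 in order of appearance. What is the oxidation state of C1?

+1

Bonds to more-electronegative neighbours contribute +1 each, bonds to H or metals contribute −1 each, and C–C bonds contribute 0.
C1 has a triple bond to C (3×0 = 0), one bond to O (+1).
Oxidation state = 0 + 1 = +1.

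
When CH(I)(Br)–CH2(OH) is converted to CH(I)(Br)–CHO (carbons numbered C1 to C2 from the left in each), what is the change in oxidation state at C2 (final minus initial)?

Before: C2 has 1 bond to C, 2 bonds to H, 1 bond to O → oxidation state -1.
After: C2 has 1 bond to C, 1 bond to H, 2 bonds to O → oxidation state +1.
Δ = +1 − (-1) = +2, so this is an oxidation at C2.

+2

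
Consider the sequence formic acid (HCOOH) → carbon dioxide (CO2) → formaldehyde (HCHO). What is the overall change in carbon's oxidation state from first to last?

Carbon oxidation states along the series — formic acid: +2, carbon dioxide: +4, formaldehyde: 0.
Net change = 0 − (+2) = -2.

-2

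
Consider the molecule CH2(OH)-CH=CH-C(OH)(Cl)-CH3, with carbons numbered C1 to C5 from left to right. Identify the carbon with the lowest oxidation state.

Tallying each carbon's bonds:
C1: 1C, 2H, 1O → 0 − 2 + 1 = -1
C2: 3C, 1H → 0 − 1 = -1
C3: 3C, 1H → 0 − 1 = -1
C4: 2C, 1O, 1Cl → 0 + 1 + 1 = +2
C5: 1C, 3H → 0 − 3 = -3
The most reduced carbon is C5 at -3.

C5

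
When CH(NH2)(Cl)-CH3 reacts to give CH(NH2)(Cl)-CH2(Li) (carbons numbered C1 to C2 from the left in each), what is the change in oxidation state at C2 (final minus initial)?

0

Before: C2 has 1 bond to C, 3 bonds to H → oxidation state -3.
After: C2 has 1 bond to C, 2 bonds to H, 1 bond to Li → oxidation state -3.
Δ = -3 − (-3) = 0, so no net redox change at C2.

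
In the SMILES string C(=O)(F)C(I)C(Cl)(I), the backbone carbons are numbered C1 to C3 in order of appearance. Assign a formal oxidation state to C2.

C2 has one bond to C (0), one bond to C (0), one bond to I (+1), one bond to H (-1).
Oxidation state = 0 + 0 + 1 − 1 = 0.

0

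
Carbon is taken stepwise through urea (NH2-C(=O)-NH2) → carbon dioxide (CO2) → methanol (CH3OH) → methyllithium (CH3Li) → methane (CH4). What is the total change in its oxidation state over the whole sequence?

-8

Carbon oxidation states along the series — urea: +4, carbon dioxide: +4, methanol: -2, methyllithium: -4, methane: -4.
Net change = -4 − (+4) = -8.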